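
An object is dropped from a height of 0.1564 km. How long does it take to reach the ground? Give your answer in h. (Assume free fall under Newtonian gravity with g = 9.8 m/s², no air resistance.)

h = 0.1564 km × 1000.0 = 156.4 m
t = √(2h/g) = √(2 × 156.4 / 9.8) = 5.64963 s
t = 5.64963 s / 3600.0 = 0.001569 h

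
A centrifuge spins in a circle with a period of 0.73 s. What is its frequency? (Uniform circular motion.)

f = 1/T = 1/0.73 = 1.3699 Hz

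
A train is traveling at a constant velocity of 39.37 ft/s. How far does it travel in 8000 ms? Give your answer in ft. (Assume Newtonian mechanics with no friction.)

v = 39.37 ft/s × 0.3048 = 12.0 m/s
t = 8000 ms × 0.001 = 8.0 s
d = v × t = 12.0 × 8.0 = 96.0 m
d = 96.0 m / 0.3048 = 315.0 ft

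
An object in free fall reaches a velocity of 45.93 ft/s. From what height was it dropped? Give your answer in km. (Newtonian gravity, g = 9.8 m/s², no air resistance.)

v = 45.93 ft/s × 0.3048 = 13.9995 m/s
h = v² / (2g) = 13.9995² / (2 × 9.8) = 9.99929 m
h = 9.99929 m / 1000.0 = 0.009999 km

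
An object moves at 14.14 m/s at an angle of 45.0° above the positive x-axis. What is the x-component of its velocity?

vₓ = v cos(θ) = 14.14 × cos(45.0°) = 10.0 m/s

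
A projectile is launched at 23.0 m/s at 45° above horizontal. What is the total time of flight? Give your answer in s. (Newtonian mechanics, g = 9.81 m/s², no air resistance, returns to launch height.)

T = 2 × v₀ × sin(θ) / g = 2 × 23.0 × sin(45°) / 9.81 = 2 × 23.0 × 0.707107 / 9.81 = 3.316 s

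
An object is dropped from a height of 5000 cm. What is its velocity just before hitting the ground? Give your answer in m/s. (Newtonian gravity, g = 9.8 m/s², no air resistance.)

h = 5000 cm × 0.01 = 50.0 m
v = √(2gh) = √(2 × 9.8 × 50.0) = 31.3 m/s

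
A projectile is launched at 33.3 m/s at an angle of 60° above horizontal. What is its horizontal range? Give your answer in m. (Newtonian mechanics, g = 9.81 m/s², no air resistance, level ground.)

R = v₀² × sin(2θ) / g = 33.3² × sin(2 × 60°) / 9.81 = 1108.89 × 0.866025 / 9.81 = 97.89 m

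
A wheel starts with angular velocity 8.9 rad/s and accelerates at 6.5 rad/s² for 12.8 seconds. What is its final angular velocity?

ω = ω₀ + αt = 8.9 + 6.5 × 12.8 = 92.1 rad/s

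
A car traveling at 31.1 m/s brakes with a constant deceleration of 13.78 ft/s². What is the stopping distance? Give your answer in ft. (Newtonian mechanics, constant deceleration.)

a = 13.78 ft/s² × 0.3048 = 4.20014 m/s²
d = v₀² / (2a) = 31.1² / (2 × 4.20014) = 967.21 / 8.40028 = 115.14 m
d = 115.14 m / 0.3048 = 377.8 ft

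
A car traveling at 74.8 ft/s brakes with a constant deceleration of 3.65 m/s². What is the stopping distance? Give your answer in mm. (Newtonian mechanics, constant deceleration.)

v₀ = 74.8 ft/s × 0.3048 = 22.799 m/s
d = v₀² / (2a) = 22.799² / (2 × 3.65) = 519.794 / 7.3 = 71.2047 m
d = 71.2047 m / 0.001 = 71200 mm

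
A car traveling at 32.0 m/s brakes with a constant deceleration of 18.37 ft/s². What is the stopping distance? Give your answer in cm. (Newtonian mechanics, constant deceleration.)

a = 18.37 ft/s² × 0.3048 = 5.59918 m/s²
d = v₀² / (2a) = 32.0² / (2 × 5.59918) = 1024.0 / 11.1984 = 91.4416 m
d = 91.4416 m / 0.01 = 9144 cm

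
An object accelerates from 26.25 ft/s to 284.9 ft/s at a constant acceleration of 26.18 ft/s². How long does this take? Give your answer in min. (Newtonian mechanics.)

v₀ = 26.25 ft/s × 0.3048 = 8.001 m/s
v = 284.9 ft/s × 0.3048 = 86.8375 m/s
a = 26.18 ft/s² × 0.3048 = 7.97966 m/s²
t = (v - v₀) / a = (86.8375 - 8.001) / 7.97966 = 9.87968 s
t = 9.87968 s / 60.0 = 0.1647 min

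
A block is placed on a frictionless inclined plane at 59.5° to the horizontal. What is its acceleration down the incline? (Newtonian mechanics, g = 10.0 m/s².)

a = g sin(θ) = 10.0 × sin(59.5°) = 10.0 × 0.8616 = 8.62 m/s²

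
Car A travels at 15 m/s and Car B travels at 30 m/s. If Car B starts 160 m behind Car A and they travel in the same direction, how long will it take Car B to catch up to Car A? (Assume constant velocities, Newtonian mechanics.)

Relative speed: v_rel = 30 - 15 = 15 m/s
Time to catch: t = d₀/v_rel = 160/15 = 10.67 s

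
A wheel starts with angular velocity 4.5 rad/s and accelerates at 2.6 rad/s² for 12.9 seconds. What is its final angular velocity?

ω = ω₀ + αt = 4.5 + 2.6 × 12.9 = 38.04 rad/s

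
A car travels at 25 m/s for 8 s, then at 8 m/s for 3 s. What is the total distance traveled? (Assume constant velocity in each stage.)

d₁ = v₁t₁ = 25 × 8 = 200 m
d₂ = v₂t₂ = 8 × 3 = 24 m
d_total = 200 + 24 = 224 m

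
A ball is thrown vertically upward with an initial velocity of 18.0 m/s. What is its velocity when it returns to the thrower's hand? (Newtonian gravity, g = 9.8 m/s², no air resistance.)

By conservation of energy (no air resistance), the ball returns to the throw height with the same speed as launch, but directed downward.
|v_ground| = v₀ = 18.0 m/s
v_ground = 18.0 m/s (downward)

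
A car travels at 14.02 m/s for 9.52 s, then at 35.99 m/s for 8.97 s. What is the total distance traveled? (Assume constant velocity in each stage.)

d₁ = v₁t₁ = 14.02 × 9.52 = 133.4704 m
d₂ = v₂t₂ = 35.99 × 8.97 = 322.8303 m
d_total = 133.4704 + 322.8303 = 456.3 m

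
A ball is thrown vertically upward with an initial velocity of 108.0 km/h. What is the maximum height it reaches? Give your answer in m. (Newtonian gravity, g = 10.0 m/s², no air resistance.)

v₀ = 108.0 km/h × 0.2777777777777778 = 30.0 m/s
h_max = v₀² / (2g) = 30.0² / (2 × 10.0) = 900.0 / 20.0 = 45.0 m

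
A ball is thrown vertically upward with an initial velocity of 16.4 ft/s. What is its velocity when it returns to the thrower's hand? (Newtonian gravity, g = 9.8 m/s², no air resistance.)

By conservation of energy (no air resistance), the ball returns to the throw height with the same speed as launch, but directed downward.
|v_ground| = v₀ = 16.4 ft/s
v_ground = 16.4 ft/s (downward)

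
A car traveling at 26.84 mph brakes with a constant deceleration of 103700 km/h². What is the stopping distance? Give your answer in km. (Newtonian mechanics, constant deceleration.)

v₀ = 26.84 mph × 0.44704 = 11.9986 m/s
a = 103700 km/h² × 7.716049382716049e-05 = 8.00154 m/s²
d = v₀² / (2a) = 11.9986² / (2 × 8.00154) = 143.966 / 16.0031 = 8.99613 m
d = 8.99613 m / 1000.0 = 0.008996 km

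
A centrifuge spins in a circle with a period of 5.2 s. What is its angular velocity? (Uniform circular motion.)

ω = 2π/T = 2π/5.2 = 1.2083 rad/s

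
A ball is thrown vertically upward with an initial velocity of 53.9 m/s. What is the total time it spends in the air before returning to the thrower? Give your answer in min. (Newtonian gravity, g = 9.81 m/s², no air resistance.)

t_total = 2 × v₀ / g = 2 × 53.9 / 9.81 = 10.9888 s
t_total = 10.9888 s / 60.0 = 0.1831 min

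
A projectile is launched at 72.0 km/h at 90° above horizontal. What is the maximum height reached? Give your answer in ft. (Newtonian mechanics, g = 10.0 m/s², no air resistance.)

v₀ = 72.0 km/h × 0.2777777777777778 = 20.0 m/s
H = v₀² × sin²(θ) / (2g) = 20.0² × sin(90°)² / (2 × 10.0) = 400.0 × 1.0 / 20.0 = 20.0 m
H = 20.0 m / 0.3048 = 65.62 ft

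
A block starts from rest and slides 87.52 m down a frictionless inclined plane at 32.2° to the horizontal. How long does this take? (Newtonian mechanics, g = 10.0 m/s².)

a = g sin(θ) = 10.0 × sin(32.2°) = 5.3288 m/s²
t = √(2d/a) = √(2 × 87.52 / 5.3288) = 5.73 s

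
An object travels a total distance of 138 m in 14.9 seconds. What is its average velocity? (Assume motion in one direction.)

v_avg = Δd / Δt = 138 / 14.9 = 9.26 m/s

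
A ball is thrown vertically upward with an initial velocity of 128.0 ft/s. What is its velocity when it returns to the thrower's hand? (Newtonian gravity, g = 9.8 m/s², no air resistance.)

By conservation of energy (no air resistance), the ball returns to the throw height with the same speed as launch, but directed downward.
|v_ground| = v₀ = 128.0 ft/s
v_ground = 128.0 ft/s (downward)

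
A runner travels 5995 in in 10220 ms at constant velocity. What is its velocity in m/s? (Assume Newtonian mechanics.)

d = 5995 in × 0.0254 = 152.273 m
t = 10220 ms × 0.001 = 10.22 s
v = d / t = 152.273 / 10.22 = 14.9 m/s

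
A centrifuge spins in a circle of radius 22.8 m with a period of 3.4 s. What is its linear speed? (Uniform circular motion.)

v = 2πr/T = 2π×22.8/3.4 = 42.13 m/s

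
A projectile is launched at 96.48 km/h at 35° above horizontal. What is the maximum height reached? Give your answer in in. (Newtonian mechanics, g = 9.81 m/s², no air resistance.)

v₀ = 96.48 km/h × 0.2777777777777778 = 26.8 m/s
H = v₀² × sin²(θ) / (2g) = 26.8² × sin(35°)² / (2 × 9.81) = 718.24 × 0.32899 / 19.62 = 12.0435 m
H = 12.0435 m / 0.0254 = 474.2 in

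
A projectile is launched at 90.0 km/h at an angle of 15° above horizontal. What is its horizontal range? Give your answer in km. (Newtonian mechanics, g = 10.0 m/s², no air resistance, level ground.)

v₀ = 90.0 km/h × 0.2777777777777778 = 25.0 m/s
R = v₀² × sin(2θ) / g = 25.0² × sin(2 × 15°) / 10.0 = 625.0 × 0.5 / 10.0 = 31.25 m
R = 31.25 m / 1000.0 = 0.03125 km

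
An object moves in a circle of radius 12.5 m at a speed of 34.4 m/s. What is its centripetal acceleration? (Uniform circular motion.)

a_c = v²/r = 34.4²/12.5 = 1183.36/12.5 = 94.67 m/s²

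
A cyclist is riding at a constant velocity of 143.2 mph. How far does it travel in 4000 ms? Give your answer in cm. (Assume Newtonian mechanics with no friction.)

v = 143.2 mph × 0.44704 = 64.0161 m/s
t = 4000 ms × 0.001 = 4.0 s
d = v × t = 64.0161 × 4.0 = 256.064 m
d = 256.064 m / 0.01 = 25610 cm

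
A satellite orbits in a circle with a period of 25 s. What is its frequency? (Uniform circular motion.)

f = 1/T = 1/25 = 0.04 Hz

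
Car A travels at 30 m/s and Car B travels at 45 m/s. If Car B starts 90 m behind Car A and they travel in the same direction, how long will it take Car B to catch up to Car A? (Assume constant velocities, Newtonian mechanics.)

Relative speed: v_rel = 45 - 30 = 15 m/s
Time to catch: t = d₀/v_rel = 90/15 = 6.0 s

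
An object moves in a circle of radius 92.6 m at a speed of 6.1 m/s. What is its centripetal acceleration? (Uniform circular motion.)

a_c = v²/r = 6.1²/92.6 = 37.21/92.6 = 0.4 m/s²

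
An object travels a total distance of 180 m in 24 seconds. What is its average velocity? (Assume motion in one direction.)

v_avg = Δd / Δt = 180 / 24 = 7.5 m/s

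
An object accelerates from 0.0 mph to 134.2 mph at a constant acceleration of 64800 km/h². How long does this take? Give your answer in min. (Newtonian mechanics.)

v₀ = 0.0 mph × 0.44704 = 0.0 m/s
v = 134.2 mph × 0.44704 = 59.9928 m/s
a = 64800 km/h² × 7.716049382716049e-05 = 5.0 m/s²
t = (v - v₀) / a = (59.9928 - 0.0) / 5.0 = 11.9986 s
t = 11.9986 s / 60.0 = 0.2 min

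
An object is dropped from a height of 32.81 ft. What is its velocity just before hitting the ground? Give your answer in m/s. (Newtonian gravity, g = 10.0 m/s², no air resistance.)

h = 32.81 ft × 0.3048 = 10.0005 m
v = √(2gh) = √(2 × 10.0 × 10.0005) = 14.14 m/s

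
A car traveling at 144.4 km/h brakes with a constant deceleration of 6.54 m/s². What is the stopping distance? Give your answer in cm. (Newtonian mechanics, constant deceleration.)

v₀ = 144.4 km/h × 0.2777777777777778 = 40.1111 m/s
d = v₀² / (2a) = 40.1111² / (2 × 6.54) = 1608.9 / 13.08 = 123.005 m
d = 123.005 m / 0.01 = 12300 cm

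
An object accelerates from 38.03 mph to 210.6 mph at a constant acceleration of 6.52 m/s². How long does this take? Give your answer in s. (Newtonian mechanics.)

v₀ = 38.03 mph × 0.44704 = 17.0009 m/s
v = 210.6 mph × 0.44704 = 94.1466 m/s
t = (v - v₀) / a = (94.1466 - 17.0009) / 6.52 = 11.83 s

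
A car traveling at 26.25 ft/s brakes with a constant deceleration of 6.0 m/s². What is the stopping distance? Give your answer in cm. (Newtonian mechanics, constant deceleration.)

v₀ = 26.25 ft/s × 0.3048 = 8.001 m/s
d = v₀² / (2a) = 8.001² / (2 × 6.0) = 64.016 / 12.0 = 5.33467 m
d = 5.33467 m / 0.01 = 533.5 cm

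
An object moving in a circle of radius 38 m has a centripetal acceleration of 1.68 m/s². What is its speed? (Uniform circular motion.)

v = √(a_c × r) = √(1.68 × 38) = 7.99 m/s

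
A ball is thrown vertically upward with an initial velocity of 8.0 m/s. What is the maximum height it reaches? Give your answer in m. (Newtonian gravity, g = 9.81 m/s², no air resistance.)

h_max = v₀² / (2g) = 8.0² / (2 × 9.81) = 64.0 / 19.62 = 3.262 m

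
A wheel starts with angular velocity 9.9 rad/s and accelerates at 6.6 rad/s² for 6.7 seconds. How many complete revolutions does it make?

θ = ω₀t + ½αt² = 9.9×6.7 + ½×6.6×6.7² = 214.467 rad
Total revolutions = θ/(2π) = 214.467/(2π) = 34.13
Complete revolutions = ⌊34.13⌋ = 34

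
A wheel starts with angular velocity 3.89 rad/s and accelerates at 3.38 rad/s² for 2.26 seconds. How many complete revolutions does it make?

θ = ω₀t + ½αt² = 3.89×2.26 + ½×3.38×2.26² = 17.423244 rad
Total revolutions = θ/(2π) = 17.423244/(2π) = 2.77
Complete revolutions = ⌊2.77⌋ = 2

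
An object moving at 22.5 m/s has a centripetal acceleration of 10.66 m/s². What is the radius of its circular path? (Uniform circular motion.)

r = v²/a_c = 22.5²/10.66 = 47.49 m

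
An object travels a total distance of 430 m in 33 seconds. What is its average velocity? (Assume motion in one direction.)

v_avg = Δd / Δt = 430 / 33 = 13.03 m/s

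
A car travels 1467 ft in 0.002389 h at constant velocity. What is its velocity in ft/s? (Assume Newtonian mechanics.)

d = 1467 ft × 0.3048 = 447.142 m
t = 0.002389 h × 3600.0 = 8.6004 s
v = d / t = 447.142 / 8.6004 = 51.9908 m/s
v = 51.9908 m/s / 0.3048 = 170.6 ft/s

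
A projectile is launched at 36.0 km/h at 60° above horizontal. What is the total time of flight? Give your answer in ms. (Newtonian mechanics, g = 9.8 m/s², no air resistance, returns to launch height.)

v₀ = 36.0 km/h × 0.2777777777777778 = 10.0 m/s
T = 2 × v₀ × sin(θ) / g = 2 × 10.0 × sin(60°) / 9.8 = 2 × 10.0 × 0.866025 / 9.8 = 1.7674 s
T = 1.7674 s / 0.001 = 1767 ms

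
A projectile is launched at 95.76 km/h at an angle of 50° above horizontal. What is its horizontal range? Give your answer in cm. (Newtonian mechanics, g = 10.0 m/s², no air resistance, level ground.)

v₀ = 95.76 km/h × 0.2777777777777778 = 26.6 m/s
R = v₀² × sin(2θ) / g = 26.6² × sin(2 × 50°) / 10.0 = 707.56 × 0.984808 / 10.0 = 69.6811 m
R = 69.6811 m / 0.01 = 6968 cm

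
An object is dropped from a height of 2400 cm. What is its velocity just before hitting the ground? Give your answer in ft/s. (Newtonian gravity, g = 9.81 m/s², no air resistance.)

h = 2400 cm × 0.01 = 24.0 m
v = √(2gh) = √(2 × 9.81 × 24.0) = 21.6998 m/s
v = 21.6998 m/s / 0.3048 = 71.19 ft/s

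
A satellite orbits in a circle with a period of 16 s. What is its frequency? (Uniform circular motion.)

f = 1/T = 1/16 = 0.0625 Hz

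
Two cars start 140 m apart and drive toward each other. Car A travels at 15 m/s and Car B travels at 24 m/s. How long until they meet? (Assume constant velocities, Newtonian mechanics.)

Combined speed: v_combined = 15 + 24 = 39 m/s
Time to meet: t = d/v_combined = 140/39 = 3.59 s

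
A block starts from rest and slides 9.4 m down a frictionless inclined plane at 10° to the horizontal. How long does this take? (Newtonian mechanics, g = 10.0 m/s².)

a = g sin(θ) = 10.0 × sin(10°) = 1.7365 m/s²
t = √(2d/a) = √(2 × 9.4 / 1.7365) = 3.29 s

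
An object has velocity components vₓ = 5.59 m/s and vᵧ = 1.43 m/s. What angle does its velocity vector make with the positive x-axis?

θ = arctan(vᵧ/vₓ) = arctan(1.43/5.59) = 14.35°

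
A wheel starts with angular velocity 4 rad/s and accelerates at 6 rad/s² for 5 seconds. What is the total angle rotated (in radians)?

θ = ω₀t + ½αt² = 4×5 + ½×6×5² = 95.0 rad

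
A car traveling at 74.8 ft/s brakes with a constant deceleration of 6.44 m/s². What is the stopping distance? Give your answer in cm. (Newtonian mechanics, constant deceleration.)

v₀ = 74.8 ft/s × 0.3048 = 22.799 m/s
d = v₀² / (2a) = 22.799² / (2 × 6.44) = 519.794 / 12.88 = 40.3567 m
d = 40.3567 m / 0.01 = 4036 cm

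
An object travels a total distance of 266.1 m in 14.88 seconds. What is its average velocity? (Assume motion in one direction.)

v_avg = Δd / Δt = 266.1 / 14.88 = 17.88 m/s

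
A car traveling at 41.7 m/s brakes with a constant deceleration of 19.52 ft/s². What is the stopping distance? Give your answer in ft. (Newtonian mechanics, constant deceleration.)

a = 19.52 ft/s² × 0.3048 = 5.9497 m/s²
d = v₀² / (2a) = 41.7² / (2 × 5.9497) = 1738.89 / 11.8994 = 146.133 m
d = 146.133 m / 0.3048 = 479.4 ft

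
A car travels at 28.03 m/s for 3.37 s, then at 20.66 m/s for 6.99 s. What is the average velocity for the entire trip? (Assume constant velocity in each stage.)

d₁ = v₁t₁ = 28.03 × 3.37 = 94.4611 m
d₂ = v₂t₂ = 20.66 × 6.99 = 144.4134 m
d_total = 238.8745 m, t_total = 10.36 s
v_avg = d_total/t_total = 238.8745/10.36 = 23.06 m/s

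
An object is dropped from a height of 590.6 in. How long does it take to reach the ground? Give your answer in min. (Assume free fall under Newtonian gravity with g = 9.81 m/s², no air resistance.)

h = 590.6 in × 0.0254 = 15.0012 m
t = √(2h/g) = √(2 × 15.0012 / 9.81) = 1.74881 s
t = 1.74881 s / 60.0 = 0.02915 min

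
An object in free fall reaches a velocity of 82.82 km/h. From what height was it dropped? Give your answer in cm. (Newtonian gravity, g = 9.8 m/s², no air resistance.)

v = 82.82 km/h × 0.2777777777777778 = 23.0056 m/s
h = v² / (2g) = 23.0056² / (2 × 9.8) = 27.0029 m
h = 27.0029 m / 0.01 = 2700 cm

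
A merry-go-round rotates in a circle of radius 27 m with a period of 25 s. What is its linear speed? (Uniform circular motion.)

v = 2πr/T = 2π×27/25 = 6.79 m/s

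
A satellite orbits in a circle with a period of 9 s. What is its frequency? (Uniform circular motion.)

f = 1/T = 1/9 = 0.1111 Hz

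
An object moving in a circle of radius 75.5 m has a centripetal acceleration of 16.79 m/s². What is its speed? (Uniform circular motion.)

v = √(a_c × r) = √(16.79 × 75.5) = 35.6 m/s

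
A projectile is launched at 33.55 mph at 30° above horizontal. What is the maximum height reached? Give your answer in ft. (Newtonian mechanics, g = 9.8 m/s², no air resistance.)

v₀ = 33.55 mph × 0.44704 = 14.9982 m/s
H = v₀² × sin²(θ) / (2g) = 14.9982² × sin(30°)² / (2 × 9.8) = 224.946 × 0.25 / 19.6 = 2.86921 m
H = 2.86921 m / 0.3048 = 9.413 ft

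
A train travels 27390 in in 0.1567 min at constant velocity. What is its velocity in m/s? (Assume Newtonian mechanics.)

d = 27390 in × 0.0254 = 695.706 m
t = 0.1567 min × 60.0 = 9.402 s
v = d / t = 695.706 / 9.402 = 74.0 m/s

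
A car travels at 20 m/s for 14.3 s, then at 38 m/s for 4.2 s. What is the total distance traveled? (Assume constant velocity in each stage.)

d₁ = v₁t₁ = 20 × 14.3 = 286.0 m
d₂ = v₂t₂ = 38 × 4.2 = 159.6 m
d_total = 286.0 + 159.6 = 445.6 m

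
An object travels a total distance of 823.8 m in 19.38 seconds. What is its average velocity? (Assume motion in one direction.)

v_avg = Δd / Δt = 823.8 / 19.38 = 42.51 m/s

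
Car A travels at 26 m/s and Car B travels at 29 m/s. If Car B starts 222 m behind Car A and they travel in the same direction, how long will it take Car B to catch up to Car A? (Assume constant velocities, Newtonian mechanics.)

Relative speed: v_rel = 29 - 26 = 3 m/s
Time to catch: t = d₀/v_rel = 222/3 = 74.0 s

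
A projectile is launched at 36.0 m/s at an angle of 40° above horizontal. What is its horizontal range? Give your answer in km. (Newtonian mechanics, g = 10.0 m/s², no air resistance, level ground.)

R = v₀² × sin(2θ) / g = 36.0² × sin(2 × 40°) / 10.0 = 1296.0 × 0.984808 / 10.0 = 127.631 m
R = 127.631 m / 1000.0 = 0.1276 km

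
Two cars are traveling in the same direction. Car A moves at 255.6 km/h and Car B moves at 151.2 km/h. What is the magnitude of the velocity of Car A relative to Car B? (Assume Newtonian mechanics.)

v_rel = |v_A - v_B| = |255.6 - 151.2| = 104.4 km/h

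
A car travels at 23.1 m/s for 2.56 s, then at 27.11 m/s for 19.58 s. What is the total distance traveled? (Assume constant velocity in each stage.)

d₁ = v₁t₁ = 23.1 × 2.56 = 59.136 m
d₂ = v₂t₂ = 27.11 × 19.58 = 530.8138 m
d_total = 59.136 + 530.8138 = 589.95 m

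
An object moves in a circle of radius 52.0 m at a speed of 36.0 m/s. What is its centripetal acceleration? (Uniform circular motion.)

a_c = v²/r = 36.0²/52.0 = 1296.0/52.0 = 24.92 m/s²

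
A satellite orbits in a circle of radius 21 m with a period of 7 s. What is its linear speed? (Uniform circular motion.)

v = 2πr/T = 2π×21/7 = 18.85 m/s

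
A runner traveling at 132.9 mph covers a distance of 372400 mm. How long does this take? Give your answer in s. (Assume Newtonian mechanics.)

d = 372400 mm × 0.001 = 372.4 m
v = 132.9 mph × 0.44704 = 59.4116 m/s
t = d / v = 372.4 / 59.4116 = 6.268 s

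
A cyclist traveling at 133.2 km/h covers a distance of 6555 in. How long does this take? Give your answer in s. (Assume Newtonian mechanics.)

d = 6555 in × 0.0254 = 166.497 m
v = 133.2 km/h × 0.2777777777777778 = 37.0 m/s
t = d / v = 166.497 / 37.0 = 4.5 s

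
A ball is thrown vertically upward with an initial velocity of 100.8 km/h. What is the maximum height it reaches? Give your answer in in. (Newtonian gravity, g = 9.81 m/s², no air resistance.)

v₀ = 100.8 km/h × 0.2777777777777778 = 28.0 m/s
h_max = v₀² / (2g) = 28.0² / (2 × 9.81) = 784.0 / 19.62 = 39.9592 m
h_max = 39.9592 m / 0.0254 = 1573 in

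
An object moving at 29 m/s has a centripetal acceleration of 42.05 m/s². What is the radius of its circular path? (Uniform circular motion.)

r = v²/a_c = 29²/42.05 = 20.0 m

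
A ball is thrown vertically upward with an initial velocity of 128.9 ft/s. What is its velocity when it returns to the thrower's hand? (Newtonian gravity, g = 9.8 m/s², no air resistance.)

By conservation of energy (no air resistance), the ball returns to the throw height with the same speed as launch, but directed downward.
|v_ground| = v₀ = 128.9 ft/s
v_ground = 128.9 ft/s (downward)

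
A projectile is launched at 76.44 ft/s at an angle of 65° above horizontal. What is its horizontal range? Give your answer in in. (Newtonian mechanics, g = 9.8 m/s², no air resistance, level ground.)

v₀ = 76.44 ft/s × 0.3048 = 23.2989 m/s
R = v₀² × sin(2θ) / g = 23.2989² × sin(2 × 65°) / 9.8 = 542.839 × 0.766044 / 9.8 = 42.4325 m
R = 42.4325 m / 0.0254 = 1671 in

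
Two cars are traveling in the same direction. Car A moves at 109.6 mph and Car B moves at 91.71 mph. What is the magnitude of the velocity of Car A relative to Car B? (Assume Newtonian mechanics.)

v_rel = |v_A - v_B| = |109.6 - 91.71| = 17.89 mph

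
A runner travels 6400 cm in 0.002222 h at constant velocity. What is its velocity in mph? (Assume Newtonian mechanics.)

d = 6400 cm × 0.01 = 64.0 m
t = 0.002222 h × 3600.0 = 7.9992 s
v = d / t = 64.0 / 7.9992 = 8.0008 m/s
v = 8.0008 m/s / 0.44704 = 17.9 mph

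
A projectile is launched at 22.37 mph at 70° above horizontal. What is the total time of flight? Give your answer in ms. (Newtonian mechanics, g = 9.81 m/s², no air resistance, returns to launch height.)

v₀ = 22.37 mph × 0.44704 = 10.0003 m/s
T = 2 × v₀ × sin(θ) / g = 2 × 10.0003 × sin(70°) / 9.81 = 2 × 10.0003 × 0.939693 / 9.81 = 1.91584 s
T = 1.91584 s / 0.001 = 1916 ms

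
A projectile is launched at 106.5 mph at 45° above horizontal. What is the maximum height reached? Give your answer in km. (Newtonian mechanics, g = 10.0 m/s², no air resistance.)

v₀ = 106.5 mph × 0.44704 = 47.6098 m/s
H = v₀² × sin²(θ) / (2g) = 47.6098² × sin(45°)² / (2 × 10.0) = 2266.69 × 0.5 / 20.0 = 56.6673 m
H = 56.6673 m / 1000.0 = 0.05667 km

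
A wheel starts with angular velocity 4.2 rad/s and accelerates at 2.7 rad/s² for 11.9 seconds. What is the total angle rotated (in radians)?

θ = ω₀t + ½αt² = 4.2×11.9 + ½×2.7×11.9² = 241.15 rad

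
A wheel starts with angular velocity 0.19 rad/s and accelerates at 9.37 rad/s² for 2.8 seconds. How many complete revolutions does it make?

θ = ω₀t + ½αt² = 0.19×2.8 + ½×9.37×2.8² = 37.2624 rad
Total revolutions = θ/(2π) = 37.2624/(2π) = 5.93
Complete revolutions = ⌊5.93⌋ = 5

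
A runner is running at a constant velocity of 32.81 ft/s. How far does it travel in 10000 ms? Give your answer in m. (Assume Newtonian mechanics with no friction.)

v = 32.81 ft/s × 0.3048 = 10.0005 m/s
t = 10000 ms × 0.001 = 10.0 s
d = v × t = 10.0005 × 10.0 = 100.0 m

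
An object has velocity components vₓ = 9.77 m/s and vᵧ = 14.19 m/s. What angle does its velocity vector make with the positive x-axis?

θ = arctan(vᵧ/vₓ) = arctan(14.19/9.77) = 55.45°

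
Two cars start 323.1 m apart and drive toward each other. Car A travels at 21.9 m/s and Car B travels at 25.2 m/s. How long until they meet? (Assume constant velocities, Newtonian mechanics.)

Combined speed: v_combined = 21.9 + 25.2 = 47.1 m/s
Time to meet: t = d/v_combined = 323.1/47.1 = 6.86 s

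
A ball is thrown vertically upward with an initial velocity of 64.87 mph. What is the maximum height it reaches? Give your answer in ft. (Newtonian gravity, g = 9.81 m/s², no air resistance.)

v₀ = 64.87 mph × 0.44704 = 28.9995 m/s
h_max = v₀² / (2g) = 28.9995² / (2 × 9.81) = 840.971 / 19.62 = 42.8629 m
h_max = 42.8629 m / 0.3048 = 140.6 ft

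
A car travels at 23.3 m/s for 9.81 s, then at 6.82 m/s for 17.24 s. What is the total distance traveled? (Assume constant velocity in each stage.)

d₁ = v₁t₁ = 23.3 × 9.81 = 228.573 m
d₂ = v₂t₂ = 6.82 × 17.24 = 117.5768 m
d_total = 228.573 + 117.5768 = 346.15 m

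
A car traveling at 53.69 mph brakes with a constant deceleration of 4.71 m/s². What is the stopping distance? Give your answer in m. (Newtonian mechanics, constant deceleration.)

v₀ = 53.69 mph × 0.44704 = 24.0016 m/s
d = v₀² / (2a) = 24.0016² / (2 × 4.71) = 576.077 / 9.42 = 61.15 m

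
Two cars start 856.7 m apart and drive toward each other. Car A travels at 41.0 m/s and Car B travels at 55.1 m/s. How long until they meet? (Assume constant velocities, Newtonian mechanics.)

Combined speed: v_combined = 41.0 + 55.1 = 96.1 m/s
Time to meet: t = d/v_combined = 856.7/96.1 = 8.91 s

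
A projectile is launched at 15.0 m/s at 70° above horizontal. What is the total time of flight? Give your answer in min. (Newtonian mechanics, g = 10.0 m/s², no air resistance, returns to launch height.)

T = 2 × v₀ × sin(θ) / g = 2 × 15.0 × sin(70°) / 10.0 = 2 × 15.0 × 0.939693 / 10.0 = 2.81908 s
T = 2.81908 s / 60.0 = 0.04698 min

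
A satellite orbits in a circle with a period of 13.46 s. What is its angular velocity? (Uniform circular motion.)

ω = 2π/T = 2π/13.46 = 0.4668 rad/s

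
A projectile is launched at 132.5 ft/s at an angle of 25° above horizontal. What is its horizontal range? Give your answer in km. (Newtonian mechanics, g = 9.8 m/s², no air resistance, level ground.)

v₀ = 132.5 ft/s × 0.3048 = 40.386 m/s
R = v₀² × sin(2θ) / g = 40.386² × sin(2 × 25°) / 9.8 = 1631.03 × 0.766044 / 9.8 = 127.494 m
R = 127.494 m / 1000.0 = 0.1275 km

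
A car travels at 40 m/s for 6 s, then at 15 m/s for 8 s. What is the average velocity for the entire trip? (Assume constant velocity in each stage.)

d₁ = v₁t₁ = 40 × 6 = 240 m
d₂ = v₂t₂ = 15 × 8 = 120 m
d_total = 360 m, t_total = 14 s
v_avg = d_total/t_total = 360/14 = 25.71 m/s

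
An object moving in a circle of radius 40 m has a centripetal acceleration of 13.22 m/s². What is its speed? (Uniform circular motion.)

v = √(a_c × r) = √(13.22 × 40) = 23.0 m/s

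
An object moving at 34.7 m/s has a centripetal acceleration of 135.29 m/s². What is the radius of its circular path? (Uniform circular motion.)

r = v²/a_c = 34.7²/135.29 = 8.9 m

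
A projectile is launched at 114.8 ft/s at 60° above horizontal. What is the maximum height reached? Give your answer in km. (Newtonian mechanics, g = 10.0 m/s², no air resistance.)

v₀ = 114.8 ft/s × 0.3048 = 34.991 m/s
H = v₀² × sin²(θ) / (2g) = 34.991² × sin(60°)² / (2 × 10.0) = 1224.37 × 0.75 / 20.0 = 45.9139 m
H = 45.9139 m / 1000.0 = 0.04591 km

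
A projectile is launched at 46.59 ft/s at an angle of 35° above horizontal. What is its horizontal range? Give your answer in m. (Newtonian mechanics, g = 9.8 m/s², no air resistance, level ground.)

v₀ = 46.59 ft/s × 0.3048 = 14.2006 m/s
R = v₀² × sin(2θ) / g = 14.2006² × sin(2 × 35°) / 9.8 = 201.657 × 0.939693 / 9.8 = 19.34 m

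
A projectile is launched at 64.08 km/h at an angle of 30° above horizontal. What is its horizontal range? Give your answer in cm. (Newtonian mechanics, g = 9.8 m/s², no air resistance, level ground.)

v₀ = 64.08 km/h × 0.2777777777777778 = 17.8 m/s
R = v₀² × sin(2θ) / g = 17.8² × sin(2 × 30°) / 9.8 = 316.84 × 0.866025 / 9.8 = 27.9991 m
R = 27.9991 m / 0.01 = 2800 cm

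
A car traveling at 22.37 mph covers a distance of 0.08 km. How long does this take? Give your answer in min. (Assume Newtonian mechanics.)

d = 0.08 km × 1000.0 = 80.0 m
v = 22.37 mph × 0.44704 = 10.0003 m/s
t = d / v = 80.0 / 10.0003 = 7.99976 s
t = 7.99976 s / 60.0 = 0.1333 min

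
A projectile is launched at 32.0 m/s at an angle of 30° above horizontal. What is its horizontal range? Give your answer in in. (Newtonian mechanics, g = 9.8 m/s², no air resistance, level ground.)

R = v₀² × sin(2θ) / g = 32.0² × sin(2 × 30°) / 9.8 = 1024.0 × 0.866025 / 9.8 = 90.4908 m
R = 90.4908 m / 0.0254 = 3563 in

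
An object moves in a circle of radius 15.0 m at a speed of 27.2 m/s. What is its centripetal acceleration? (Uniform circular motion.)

a_c = v²/r = 27.2²/15.0 = 739.84/15.0 = 49.32 m/s²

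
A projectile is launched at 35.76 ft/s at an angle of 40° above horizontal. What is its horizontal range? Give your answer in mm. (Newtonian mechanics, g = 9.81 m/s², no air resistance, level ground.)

v₀ = 35.76 ft/s × 0.3048 = 10.8996 m/s
R = v₀² × sin(2θ) / g = 10.8996² × sin(2 × 40°) / 9.81 = 118.801 × 0.984808 / 9.81 = 11.9262 m
R = 11.9262 m / 0.001 = 11930 mm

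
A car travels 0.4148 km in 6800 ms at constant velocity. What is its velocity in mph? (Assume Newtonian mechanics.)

d = 0.4148 km × 1000.0 = 414.8 m
t = 6800 ms × 0.001 = 6.8 s
v = d / t = 414.8 / 6.8 = 61.0 m/s
v = 61.0 m/s / 0.44704 = 136.5 mph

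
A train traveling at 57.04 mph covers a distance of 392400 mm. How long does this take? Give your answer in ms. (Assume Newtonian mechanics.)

d = 392400 mm × 0.001 = 392.4 m
v = 57.04 mph × 0.44704 = 25.4992 m/s
t = d / v = 392.4 / 25.4992 = 15.3887 s
t = 15.3887 s / 0.001 = 15390 ms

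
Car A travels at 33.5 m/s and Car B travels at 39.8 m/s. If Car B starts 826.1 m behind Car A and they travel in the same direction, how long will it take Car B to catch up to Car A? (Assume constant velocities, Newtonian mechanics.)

Relative speed: v_rel = 39.8 - 33.5 = 6.3 m/s
Time to catch: t = d₀/v_rel = 826.1/6.3 = 131.13 s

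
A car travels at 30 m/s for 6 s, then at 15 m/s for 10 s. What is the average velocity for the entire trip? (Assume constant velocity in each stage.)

d₁ = v₁t₁ = 30 × 6 = 180 m
d₂ = v₂t₂ = 15 × 10 = 150 m
d_total = 330 m, t_total = 16 s
v_avg = d_total/t_total = 330/16 = 20.62 m/s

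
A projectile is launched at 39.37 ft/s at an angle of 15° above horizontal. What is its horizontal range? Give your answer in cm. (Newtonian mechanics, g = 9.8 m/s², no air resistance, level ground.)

v₀ = 39.37 ft/s × 0.3048 = 12.0 m/s
R = v₀² × sin(2θ) / g = 12.0² × sin(2 × 15°) / 9.8 = 144.0 × 0.5 / 9.8 = 7.34694 m
R = 7.34694 m / 0.01 = 734.7 cm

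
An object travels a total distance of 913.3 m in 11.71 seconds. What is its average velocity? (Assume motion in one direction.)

v_avg = Δd / Δt = 913.3 / 11.71 = 77.99 m/s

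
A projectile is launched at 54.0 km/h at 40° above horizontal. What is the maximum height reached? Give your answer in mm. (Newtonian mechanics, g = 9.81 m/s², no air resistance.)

v₀ = 54.0 km/h × 0.2777777777777778 = 15.0 m/s
H = v₀² × sin²(θ) / (2g) = 15.0² × sin(40°)² / (2 × 9.81) = 225.0 × 0.413176 / 19.62 = 4.73826 m
H = 4.73826 m / 0.001 = 4738 mm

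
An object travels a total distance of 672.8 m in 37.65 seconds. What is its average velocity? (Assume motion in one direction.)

v_avg = Δd / Δt = 672.8 / 37.65 = 17.87 m/s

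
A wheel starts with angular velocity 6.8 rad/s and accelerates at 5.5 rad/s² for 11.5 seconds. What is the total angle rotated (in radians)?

θ = ω₀t + ½αt² = 6.8×11.5 + ½×5.5×11.5² = 441.89 rad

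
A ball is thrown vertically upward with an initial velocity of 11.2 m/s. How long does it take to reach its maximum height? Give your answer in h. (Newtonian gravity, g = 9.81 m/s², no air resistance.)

t_up = v₀ / g = 11.2 / 9.81 = 1.14169 s
t_up = 1.14169 s / 3600.0 = 0.0003171 h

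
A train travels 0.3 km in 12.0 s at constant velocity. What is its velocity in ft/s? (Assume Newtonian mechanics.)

d = 0.3 km × 1000.0 = 300.0 m
v = d / t = 300.0 / 12.0 = 25.0 m/s
v = 25.0 m/s / 0.3048 = 82.02 ft/s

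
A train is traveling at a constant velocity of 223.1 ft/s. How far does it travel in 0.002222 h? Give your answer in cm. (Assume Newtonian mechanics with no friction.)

v = 223.1 ft/s × 0.3048 = 68.0009 m/s
t = 0.002222 h × 3600.0 = 7.9992 s
d = v × t = 68.0009 × 7.9992 = 543.953 m
d = 543.953 m / 0.01 = 54400 cm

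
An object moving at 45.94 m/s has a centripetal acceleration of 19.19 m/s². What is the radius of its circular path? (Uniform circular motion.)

r = v²/a_c = 45.94²/19.19 = 109.98 m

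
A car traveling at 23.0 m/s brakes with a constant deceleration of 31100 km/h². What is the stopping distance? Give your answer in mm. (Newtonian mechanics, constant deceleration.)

a = 31100 km/h² × 7.716049382716049e-05 = 2.39969 m/s²
d = v₀² / (2a) = 23.0² / (2 × 2.39969) = 529.0 / 4.79938 = 110.223 m
d = 110.223 m / 0.001 = 110200 mm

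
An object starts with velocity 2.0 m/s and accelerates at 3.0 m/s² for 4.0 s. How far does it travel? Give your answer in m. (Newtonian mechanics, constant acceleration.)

d = v₀ × t + ½ × a × t² = 2.0 × 4.0 + 0.5 × 3.0 × 4.0² = 32.0 m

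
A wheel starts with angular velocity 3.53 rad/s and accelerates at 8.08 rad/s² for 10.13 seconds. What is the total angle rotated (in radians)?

θ = ω₀t + ½αt² = 3.53×10.13 + ½×8.08×10.13² = 450.33 rad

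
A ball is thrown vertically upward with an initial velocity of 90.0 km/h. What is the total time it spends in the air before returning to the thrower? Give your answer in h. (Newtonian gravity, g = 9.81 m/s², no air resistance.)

v₀ = 90.0 km/h × 0.2777777777777778 = 25.0 m/s
t_total = 2 × v₀ / g = 2 × 25.0 / 9.81 = 5.09684 s
t_total = 5.09684 s / 3600.0 = 0.001416 h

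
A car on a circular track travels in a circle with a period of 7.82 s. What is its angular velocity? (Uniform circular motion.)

ω = 2π/T = 2π/7.82 = 0.8035 rad/s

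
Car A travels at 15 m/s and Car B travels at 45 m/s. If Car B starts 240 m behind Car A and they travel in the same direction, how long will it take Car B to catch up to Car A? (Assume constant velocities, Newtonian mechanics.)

Relative speed: v_rel = 45 - 15 = 30 m/s
Time to catch: t = d₀/v_rel = 240/30 = 8.0 s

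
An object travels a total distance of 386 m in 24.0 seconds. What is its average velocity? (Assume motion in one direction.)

v_avg = Δd / Δt = 386 / 24.0 = 16.08 m/s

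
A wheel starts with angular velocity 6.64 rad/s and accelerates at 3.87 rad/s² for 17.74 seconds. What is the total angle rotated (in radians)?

θ = ω₀t + ½αt² = 6.64×17.74 + ½×3.87×17.74² = 726.75 rad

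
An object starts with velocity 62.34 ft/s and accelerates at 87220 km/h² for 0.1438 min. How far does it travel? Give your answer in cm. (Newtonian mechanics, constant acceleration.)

v₀ = 62.34 ft/s × 0.3048 = 19.0012 m/s
a = 87220 km/h² × 7.716049382716049e-05 = 6.72994 m/s²
t = 0.1438 min × 60.0 = 8.628 s
d = v₀ × t + ½ × a × t² = 19.0012 × 8.628 + 0.5 × 6.72994 × 8.628² = 414.439 m
d = 414.439 m / 0.01 = 41440 cm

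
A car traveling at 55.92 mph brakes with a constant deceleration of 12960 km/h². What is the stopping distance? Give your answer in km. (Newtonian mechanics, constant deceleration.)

v₀ = 55.92 mph × 0.44704 = 24.9985 m/s
a = 12960 km/h² × 7.716049382716049e-05 = 1.0 m/s²
d = v₀² / (2a) = 24.9985² / (2 × 1.0) = 624.925 / 2.0 = 312.462 m
d = 312.462 m / 1000.0 = 0.3125 km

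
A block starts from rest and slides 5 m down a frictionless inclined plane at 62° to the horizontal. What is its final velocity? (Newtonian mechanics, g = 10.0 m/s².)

a = g sin(θ) = 10.0 × sin(62°) = 8.8295 m/s²
v = √(2ad) = √(2 × 8.8295 × 5) = 9.4 m/s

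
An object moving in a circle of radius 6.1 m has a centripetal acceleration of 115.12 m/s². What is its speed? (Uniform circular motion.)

v = √(a_c × r) = √(115.12 × 6.1) = 26.5 m/s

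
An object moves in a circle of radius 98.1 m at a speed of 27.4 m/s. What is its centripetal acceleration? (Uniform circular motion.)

a_c = v²/r = 27.4²/98.1 = 750.76/98.1 = 7.65 m/s²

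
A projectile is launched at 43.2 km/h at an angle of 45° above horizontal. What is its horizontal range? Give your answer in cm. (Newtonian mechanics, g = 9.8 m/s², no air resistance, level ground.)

v₀ = 43.2 km/h × 0.2777777777777778 = 12.0 m/s
R = v₀² × sin(2θ) / g = 12.0² × sin(2 × 45°) / 9.8 = 144.0 × 1.0 / 9.8 = 14.6939 m
R = 14.6939 m / 0.01 = 1469 cm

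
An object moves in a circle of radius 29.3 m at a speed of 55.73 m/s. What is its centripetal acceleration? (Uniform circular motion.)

a_c = v²/r = 55.73²/29.3 = 3105.8329/29.3 = 106.0 m/s²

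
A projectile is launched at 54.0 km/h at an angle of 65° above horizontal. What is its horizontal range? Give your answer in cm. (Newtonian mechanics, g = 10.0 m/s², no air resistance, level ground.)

v₀ = 54.0 km/h × 0.2777777777777778 = 15.0 m/s
R = v₀² × sin(2θ) / g = 15.0² × sin(2 × 65°) / 10.0 = 225.0 × 0.766044 / 10.0 = 17.236 m
R = 17.236 m / 0.01 = 1724 cm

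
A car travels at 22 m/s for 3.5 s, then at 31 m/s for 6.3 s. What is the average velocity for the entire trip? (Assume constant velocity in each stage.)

d₁ = v₁t₁ = 22 × 3.5 = 77.0 m
d₂ = v₂t₂ = 31 × 6.3 = 195.3 m
d_total = 272.3 m, t_total = 9.8 s
v_avg = d_total/t_total = 272.3/9.8 = 27.79 m/s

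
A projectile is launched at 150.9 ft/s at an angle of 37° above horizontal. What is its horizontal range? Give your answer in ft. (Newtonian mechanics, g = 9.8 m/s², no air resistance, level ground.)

v₀ = 150.9 ft/s × 0.3048 = 45.9943 m/s
R = v₀² × sin(2θ) / g = 45.9943² × sin(2 × 37°) / 9.8 = 2115.48 × 0.961262 / 9.8 = 207.503 m
R = 207.503 m / 0.3048 = 680.8 ft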